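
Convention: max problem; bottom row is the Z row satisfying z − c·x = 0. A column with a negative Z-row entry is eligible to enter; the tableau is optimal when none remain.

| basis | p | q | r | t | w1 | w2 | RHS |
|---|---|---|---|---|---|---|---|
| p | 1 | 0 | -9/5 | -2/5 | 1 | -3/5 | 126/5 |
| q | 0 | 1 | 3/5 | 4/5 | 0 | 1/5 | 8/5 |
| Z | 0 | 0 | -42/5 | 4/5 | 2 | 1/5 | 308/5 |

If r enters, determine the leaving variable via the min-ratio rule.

q

Column r entries and ratios — p: -9/5 ≤ 0, skip; q: (8/5)/(3/5) = 8/3.
Smallest ratio is 8/3 in the row of q, so q leaves.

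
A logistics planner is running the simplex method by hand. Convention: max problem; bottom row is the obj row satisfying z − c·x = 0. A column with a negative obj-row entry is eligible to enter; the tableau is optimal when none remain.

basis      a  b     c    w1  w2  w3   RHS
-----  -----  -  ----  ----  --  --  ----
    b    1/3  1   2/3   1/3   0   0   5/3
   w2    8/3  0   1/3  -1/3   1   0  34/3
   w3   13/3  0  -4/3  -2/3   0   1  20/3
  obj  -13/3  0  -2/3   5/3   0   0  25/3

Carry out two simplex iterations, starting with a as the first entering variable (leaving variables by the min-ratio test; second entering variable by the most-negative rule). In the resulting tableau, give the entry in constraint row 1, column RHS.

Ratio test on column a — row 1: (5/3)/(1/3) = 5; row 2: (34/3)/(8/3) = 17/4; row 3: (20/3)/(13/3) = 20/13. Minimum is 20/13 at row 3 (w3 leaves); pivot element 13/3.
Divide row 3 by 13/3; eliminate column a from the other rows.
Second iteration: most negative obj-row entry is -2 in column c, so c enters.
Ratio test on column c — row 1: (15/13)/(10/13) = 3/2; row 2: (94/13)/(15/13) = 94/15; row 3: entry -4/13 ≤ 0. Minimum is 3/2 at row 1 (b leaves); pivot element 10/13.
Divide row 1 by 10/13; eliminate column c from the other rows.
After both pivots, the entry at constraint row 1, column RHS is 3/2.

3/2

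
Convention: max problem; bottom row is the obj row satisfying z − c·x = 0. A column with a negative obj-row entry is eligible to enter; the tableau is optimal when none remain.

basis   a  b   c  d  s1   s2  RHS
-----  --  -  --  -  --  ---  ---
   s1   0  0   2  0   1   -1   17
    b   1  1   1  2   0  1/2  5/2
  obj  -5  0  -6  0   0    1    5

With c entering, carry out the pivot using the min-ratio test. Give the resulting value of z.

20

Ratio test on column c — row 1: 17/2 = 17/2; row 2: (5/2)/1 = 5/2. Minimum is 5/2 at row 2 (b leaves); pivot element 1.
Pivot on row 2; the obj-row RHS becomes 5 − (-6)·(5/2) = 20.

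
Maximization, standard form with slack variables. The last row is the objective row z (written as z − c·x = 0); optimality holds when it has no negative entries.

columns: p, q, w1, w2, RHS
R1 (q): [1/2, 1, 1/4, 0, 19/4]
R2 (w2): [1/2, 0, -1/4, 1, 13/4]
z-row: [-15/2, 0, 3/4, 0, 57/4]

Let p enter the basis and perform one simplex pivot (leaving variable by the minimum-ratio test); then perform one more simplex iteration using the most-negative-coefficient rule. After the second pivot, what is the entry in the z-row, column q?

6

Ratio test on column p — row 1: (19/4)/(1/2) = 19/2; row 2: (13/4)/(1/2) = 13/2. Minimum is 13/2 at row 2 (w2 leaves); pivot element 1/2.
Divide row 2 by 1/2; eliminate column p from the other rows.
Second iteration: most negative z-row entry is -3 in column w1, so w1 enters.
Ratio test on column w1 — row 1: (3/2)/(1/2) = 3; row 2: entry -1/2 ≤ 0. Minimum is 3 at row 1 (q leaves); pivot element 1/2.
Divide row 1 by 1/2; eliminate column w1 from the other rows.
After both pivots, the entry at the z-row, column q is 6.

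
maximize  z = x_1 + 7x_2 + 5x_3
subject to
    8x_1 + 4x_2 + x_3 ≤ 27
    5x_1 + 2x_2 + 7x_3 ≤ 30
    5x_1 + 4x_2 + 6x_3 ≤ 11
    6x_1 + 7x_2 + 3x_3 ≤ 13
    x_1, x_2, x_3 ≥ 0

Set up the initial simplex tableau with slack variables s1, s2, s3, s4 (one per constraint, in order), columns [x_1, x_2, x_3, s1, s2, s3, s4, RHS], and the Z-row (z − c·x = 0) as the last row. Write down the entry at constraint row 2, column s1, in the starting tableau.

0

Slack s1 belongs to constraint 1; its column is the unit vector e_1, so the entry in row 2 is 0.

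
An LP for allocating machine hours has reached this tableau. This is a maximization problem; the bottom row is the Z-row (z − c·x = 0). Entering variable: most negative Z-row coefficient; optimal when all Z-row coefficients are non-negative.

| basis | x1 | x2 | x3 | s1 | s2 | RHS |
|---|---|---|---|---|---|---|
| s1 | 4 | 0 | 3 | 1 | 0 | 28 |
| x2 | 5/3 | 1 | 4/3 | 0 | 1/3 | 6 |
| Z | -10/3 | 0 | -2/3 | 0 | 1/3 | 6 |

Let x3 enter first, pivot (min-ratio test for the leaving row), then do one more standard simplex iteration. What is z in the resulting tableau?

18

Ratio test on column x3 — row 1: 28/3 = 28/3; row 2: 6/(4/3) = 9/2. Minimum is 9/2 at row 2 (x2 leaves); pivot element 4/3.
Pivot on row 2; the Z-row RHS becomes 6 − (-2/3)·(9/2) = 9.
Next entering variable (most negative Z-row entry -5/2): x1.
Ratio test on column x1 — row 1: (29/2)/(1/4) = 58; row 2: (9/2)/(5/4) = 18/5. Minimum is 18/5 at row 2 (x3 leaves); pivot element 5/4.
After the second pivot the Z-row RHS is 9 − (-5/2)·(18/5) = 18.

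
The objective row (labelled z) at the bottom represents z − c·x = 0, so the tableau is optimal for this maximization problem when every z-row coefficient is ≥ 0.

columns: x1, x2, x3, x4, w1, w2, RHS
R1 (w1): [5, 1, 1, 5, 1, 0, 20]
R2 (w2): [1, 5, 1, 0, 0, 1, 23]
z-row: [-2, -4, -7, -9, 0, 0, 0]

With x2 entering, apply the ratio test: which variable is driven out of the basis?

w2

Column x2 entries and ratios — w1: 20/1 = 20; w2: 23/5 = 23/5.
Smallest ratio is 23/5 in the row of w2, so w2 leaves.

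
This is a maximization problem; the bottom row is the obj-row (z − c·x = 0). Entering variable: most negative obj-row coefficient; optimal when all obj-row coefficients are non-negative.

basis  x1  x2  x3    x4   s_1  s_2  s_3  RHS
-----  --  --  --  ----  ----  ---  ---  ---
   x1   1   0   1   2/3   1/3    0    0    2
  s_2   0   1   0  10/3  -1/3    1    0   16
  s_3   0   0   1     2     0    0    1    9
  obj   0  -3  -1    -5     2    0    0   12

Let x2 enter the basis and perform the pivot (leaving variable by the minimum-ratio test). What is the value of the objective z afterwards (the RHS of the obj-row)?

Ratio test on column x2 — row 1: entry 0 ≤ 0; row 2: 16/1 = 16; row 3: entry 0 ≤ 0. Minimum is 16 at row 2 (s_2 leaves); pivot element 1.
Pivot on row 2; the obj-row RHS becomes 12 − (-3)·16 = 60.

60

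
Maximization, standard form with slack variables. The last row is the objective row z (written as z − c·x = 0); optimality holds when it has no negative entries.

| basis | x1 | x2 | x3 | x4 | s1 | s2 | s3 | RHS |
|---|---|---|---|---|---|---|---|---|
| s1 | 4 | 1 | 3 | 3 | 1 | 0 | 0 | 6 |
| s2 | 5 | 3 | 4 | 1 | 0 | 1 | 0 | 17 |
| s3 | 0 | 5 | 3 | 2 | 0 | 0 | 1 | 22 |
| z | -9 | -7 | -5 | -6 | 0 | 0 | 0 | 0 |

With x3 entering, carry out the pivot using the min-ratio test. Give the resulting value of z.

10

Ratio test on column x3 — row 1: 6/3 = 2; row 2: 17/4 = 17/4; row 3: 22/3 = 22/3. Minimum is 2 at row 1 (s1 leaves); pivot element 3.
Pivot on row 1; the z-row RHS becomes 0 − (-5)·2 = 10.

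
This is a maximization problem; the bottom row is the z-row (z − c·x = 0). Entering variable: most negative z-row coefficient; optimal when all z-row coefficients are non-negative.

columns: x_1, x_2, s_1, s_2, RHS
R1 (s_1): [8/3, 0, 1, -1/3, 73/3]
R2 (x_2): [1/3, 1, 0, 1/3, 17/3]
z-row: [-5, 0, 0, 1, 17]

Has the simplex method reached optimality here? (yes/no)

no

The z-row has a negative entry -5 in column x_1, so it is not optimal.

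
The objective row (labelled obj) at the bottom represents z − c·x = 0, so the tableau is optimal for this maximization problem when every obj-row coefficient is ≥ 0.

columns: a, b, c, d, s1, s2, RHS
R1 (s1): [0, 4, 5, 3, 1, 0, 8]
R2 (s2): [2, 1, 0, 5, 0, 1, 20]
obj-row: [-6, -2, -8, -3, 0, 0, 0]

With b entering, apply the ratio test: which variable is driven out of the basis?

Column b entries and ratios — s1: 8/4 = 2; s2: 20/1 = 20.
Smallest ratio is 2 in the row of s1, so s1 leaves.

s1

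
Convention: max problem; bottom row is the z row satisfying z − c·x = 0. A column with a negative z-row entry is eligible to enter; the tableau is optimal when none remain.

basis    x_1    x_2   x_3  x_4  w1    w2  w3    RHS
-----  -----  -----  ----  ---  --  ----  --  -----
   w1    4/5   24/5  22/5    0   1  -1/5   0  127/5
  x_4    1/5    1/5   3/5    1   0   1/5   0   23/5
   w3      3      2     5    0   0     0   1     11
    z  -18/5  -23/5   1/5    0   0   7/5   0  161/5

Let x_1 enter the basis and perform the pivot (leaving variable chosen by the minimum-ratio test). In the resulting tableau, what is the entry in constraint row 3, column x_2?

2/3

Ratio test on column x_1 — row 1: (127/5)/(4/5) = 127/4; row 2: (23/5)/(1/5) = 23; row 3: 11/3 = 11/3. Minimum is 11/3 at row 3 (w3 leaves); pivot element 3.
Divide row 3 by 3; eliminate column x_1 from the other rows.
In the new row 3, the x_2 entry is the old entry divided by the pivot: 2/3 = 2/3.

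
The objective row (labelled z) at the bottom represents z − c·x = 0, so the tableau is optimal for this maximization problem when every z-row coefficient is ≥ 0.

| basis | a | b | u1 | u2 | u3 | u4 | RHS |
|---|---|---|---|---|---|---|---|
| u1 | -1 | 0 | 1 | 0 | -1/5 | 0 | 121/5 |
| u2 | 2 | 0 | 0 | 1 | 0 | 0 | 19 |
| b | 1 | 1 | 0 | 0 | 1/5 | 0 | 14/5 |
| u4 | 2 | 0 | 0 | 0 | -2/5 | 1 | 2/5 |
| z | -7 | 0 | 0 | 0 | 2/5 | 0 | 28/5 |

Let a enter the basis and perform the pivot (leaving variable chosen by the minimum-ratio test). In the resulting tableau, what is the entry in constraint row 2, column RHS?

93/5

Ratio test on column a — row 1: entry -1 ≤ 0; row 2: 19/2 = 19/2; row 3: (14/5)/1 = 14/5; row 4: (2/5)/2 = 1/5. Minimum is 1/5 at row 4 (u4 leaves); pivot element 2.
Divide row 4 by 2; eliminate column a from the other rows.
Row 2 update in column RHS: 19 − 2·(1/5) = 93/5.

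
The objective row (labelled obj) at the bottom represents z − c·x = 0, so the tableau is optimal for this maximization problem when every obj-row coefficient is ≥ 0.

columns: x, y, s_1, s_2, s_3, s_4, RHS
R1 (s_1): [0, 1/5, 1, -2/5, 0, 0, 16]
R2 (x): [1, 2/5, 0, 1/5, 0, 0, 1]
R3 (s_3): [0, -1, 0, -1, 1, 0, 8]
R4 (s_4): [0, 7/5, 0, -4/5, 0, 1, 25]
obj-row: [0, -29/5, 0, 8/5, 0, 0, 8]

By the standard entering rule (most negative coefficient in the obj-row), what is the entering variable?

Negative obj-row entries: y: -29/5.
The most negative is -29/5 in column y, so y enters.

y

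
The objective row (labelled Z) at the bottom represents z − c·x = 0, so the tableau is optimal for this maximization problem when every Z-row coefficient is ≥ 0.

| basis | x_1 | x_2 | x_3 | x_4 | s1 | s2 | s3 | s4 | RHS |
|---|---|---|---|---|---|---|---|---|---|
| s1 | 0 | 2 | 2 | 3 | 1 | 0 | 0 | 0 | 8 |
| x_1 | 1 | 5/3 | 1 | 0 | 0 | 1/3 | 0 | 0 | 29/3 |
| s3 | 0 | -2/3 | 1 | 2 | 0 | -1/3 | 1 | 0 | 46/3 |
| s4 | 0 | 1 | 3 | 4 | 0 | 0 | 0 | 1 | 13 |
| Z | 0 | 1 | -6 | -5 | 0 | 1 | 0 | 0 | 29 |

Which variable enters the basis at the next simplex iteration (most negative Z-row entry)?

Negative Z-row entries: x_3: -6, x_4: -5.
The most negative is -6 in column x_3, so x_3 enters.

x_3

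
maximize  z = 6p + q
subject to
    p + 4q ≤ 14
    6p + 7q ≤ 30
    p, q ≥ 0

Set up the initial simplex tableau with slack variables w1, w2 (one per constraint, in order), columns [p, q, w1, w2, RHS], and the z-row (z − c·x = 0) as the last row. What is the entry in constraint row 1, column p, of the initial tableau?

Constraint 1 has coefficient 1 on p.

1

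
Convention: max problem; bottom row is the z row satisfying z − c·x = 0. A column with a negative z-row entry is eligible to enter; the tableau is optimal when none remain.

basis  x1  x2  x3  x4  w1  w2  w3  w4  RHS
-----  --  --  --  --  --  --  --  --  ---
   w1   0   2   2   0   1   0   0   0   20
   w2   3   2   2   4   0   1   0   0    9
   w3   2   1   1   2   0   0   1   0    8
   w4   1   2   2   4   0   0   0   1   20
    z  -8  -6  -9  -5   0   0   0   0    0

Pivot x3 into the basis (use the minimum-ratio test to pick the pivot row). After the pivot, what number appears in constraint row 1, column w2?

Ratio test on column x3 — row 1: 20/2 = 10; row 2: 9/2 = 9/2; row 3: 8/1 = 8; row 4: 20/2 = 10. Minimum is 9/2 at row 2 (w2 leaves); pivot element 2.
Divide row 2 by 2; eliminate column x3 from the other rows.
Row 1 update in column w2: 0 − 2·(1/2) = -1.

-1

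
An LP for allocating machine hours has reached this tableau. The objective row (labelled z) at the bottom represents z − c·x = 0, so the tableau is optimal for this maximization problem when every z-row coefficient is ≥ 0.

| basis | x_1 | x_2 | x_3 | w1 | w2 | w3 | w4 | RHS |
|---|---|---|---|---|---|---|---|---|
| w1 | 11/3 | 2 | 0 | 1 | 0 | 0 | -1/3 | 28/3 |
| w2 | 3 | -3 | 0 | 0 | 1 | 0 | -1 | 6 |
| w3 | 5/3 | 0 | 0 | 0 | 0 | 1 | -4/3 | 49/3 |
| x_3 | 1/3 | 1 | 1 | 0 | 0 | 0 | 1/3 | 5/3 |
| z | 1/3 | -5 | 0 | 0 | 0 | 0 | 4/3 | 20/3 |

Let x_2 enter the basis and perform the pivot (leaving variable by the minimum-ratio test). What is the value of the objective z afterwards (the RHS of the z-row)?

Ratio test on column x_2 — row 1: (28/3)/2 = 14/3; row 2: entry -3 ≤ 0; row 3: entry 0 ≤ 0; row 4: (5/3)/1 = 5/3. Minimum is 5/3 at row 4 (x_3 leaves); pivot element 1.
Pivot on row 4; the z-row RHS becomes 20/3 − (-5)·(5/3) = 15.

15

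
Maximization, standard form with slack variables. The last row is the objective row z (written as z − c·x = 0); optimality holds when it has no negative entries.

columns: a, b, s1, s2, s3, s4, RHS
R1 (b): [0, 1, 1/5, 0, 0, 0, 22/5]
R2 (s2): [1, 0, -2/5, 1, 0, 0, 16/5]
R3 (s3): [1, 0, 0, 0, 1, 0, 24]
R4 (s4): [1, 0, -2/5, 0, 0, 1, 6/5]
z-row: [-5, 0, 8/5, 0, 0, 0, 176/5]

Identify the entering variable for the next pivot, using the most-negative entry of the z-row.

a

Negative z-row entries: a: -5.
The most negative is -5 in column a, so a enters.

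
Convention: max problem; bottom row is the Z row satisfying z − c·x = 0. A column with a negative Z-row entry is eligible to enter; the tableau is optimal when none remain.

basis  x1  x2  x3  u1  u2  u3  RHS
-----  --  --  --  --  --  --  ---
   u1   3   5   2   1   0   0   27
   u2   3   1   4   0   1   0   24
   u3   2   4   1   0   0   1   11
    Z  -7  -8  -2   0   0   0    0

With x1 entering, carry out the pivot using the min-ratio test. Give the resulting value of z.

77/2

Ratio test on column x1 — row 1: 27/3 = 9; row 2: 24/3 = 8; row 3: 11/2 = 11/2. Minimum is 11/2 at row 3 (u3 leaves); pivot element 2.
Pivot on row 3; the Z-row RHS becomes 0 − (-7)·(11/2) = 77/2.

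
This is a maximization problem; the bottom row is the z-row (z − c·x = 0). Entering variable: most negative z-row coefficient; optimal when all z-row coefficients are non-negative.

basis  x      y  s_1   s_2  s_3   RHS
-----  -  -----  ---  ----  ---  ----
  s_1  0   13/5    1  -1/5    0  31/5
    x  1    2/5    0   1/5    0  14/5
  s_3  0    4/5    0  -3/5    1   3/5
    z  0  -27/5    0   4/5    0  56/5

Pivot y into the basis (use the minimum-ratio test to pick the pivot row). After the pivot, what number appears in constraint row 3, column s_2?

Ratio test on column y — row 1: (31/5)/(13/5) = 31/13; row 2: (14/5)/(2/5) = 7; row 3: (3/5)/(4/5) = 3/4. Minimum is 3/4 at row 3 (s_3 leaves); pivot element 4/5.
Divide row 3 by 4/5; eliminate column y from the other rows.
In the new row 3, the s_2 entry is the old entry divided by the pivot: (-3/5)/(4/5) = -3/4.

-3/4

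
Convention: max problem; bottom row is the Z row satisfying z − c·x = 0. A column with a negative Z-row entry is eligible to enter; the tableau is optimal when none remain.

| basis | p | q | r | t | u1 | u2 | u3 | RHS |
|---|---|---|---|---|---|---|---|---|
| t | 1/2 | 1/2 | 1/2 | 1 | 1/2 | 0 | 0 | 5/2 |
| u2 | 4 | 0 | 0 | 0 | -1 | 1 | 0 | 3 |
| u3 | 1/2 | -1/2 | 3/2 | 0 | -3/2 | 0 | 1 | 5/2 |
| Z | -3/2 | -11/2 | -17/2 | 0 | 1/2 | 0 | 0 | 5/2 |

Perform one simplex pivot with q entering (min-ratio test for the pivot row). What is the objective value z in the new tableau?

Ratio test on column q — row 1: (5/2)/(1/2) = 5; row 2: entry 0 ≤ 0; row 3: entry -1/2 ≤ 0. Minimum is 5 at row 1 (t leaves); pivot element 1/2.
Pivot on row 1; the Z-row RHS becomes 5/2 − (-11/2)·5 = 30.

30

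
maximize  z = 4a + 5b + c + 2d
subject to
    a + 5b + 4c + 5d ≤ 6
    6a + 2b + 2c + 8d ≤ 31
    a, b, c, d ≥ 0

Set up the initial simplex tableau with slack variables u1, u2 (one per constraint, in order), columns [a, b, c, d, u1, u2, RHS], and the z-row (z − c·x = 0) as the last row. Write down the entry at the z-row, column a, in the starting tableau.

The z-row carries the negated objective coefficients: the a entry is -4.

-4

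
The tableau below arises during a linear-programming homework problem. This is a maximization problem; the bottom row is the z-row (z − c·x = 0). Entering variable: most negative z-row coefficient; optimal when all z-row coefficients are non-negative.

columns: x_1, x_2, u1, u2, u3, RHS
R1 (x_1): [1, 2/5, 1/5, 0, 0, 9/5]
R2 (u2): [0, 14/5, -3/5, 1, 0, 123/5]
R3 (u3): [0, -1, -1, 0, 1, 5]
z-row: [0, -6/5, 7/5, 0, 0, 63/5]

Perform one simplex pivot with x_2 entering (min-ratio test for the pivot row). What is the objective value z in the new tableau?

18

Ratio test on column x_2 — row 1: (9/5)/(2/5) = 9/2; row 2: (123/5)/(14/5) = 123/14; row 3: entry -1 ≤ 0. Minimum is 9/2 at row 1 (x_1 leaves); pivot element 2/5.
Pivot on row 1; the z-row RHS becomes 63/5 − (-6/5)·(9/2) = 18.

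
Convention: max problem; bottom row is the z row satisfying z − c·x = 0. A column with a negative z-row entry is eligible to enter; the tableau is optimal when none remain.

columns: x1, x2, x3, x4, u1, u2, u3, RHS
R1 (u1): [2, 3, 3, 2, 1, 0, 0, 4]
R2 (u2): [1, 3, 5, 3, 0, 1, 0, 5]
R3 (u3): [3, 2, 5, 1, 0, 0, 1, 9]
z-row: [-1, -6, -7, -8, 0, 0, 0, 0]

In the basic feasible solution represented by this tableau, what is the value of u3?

9

u3 is basic (row 3); its value is the RHS of that row, 9.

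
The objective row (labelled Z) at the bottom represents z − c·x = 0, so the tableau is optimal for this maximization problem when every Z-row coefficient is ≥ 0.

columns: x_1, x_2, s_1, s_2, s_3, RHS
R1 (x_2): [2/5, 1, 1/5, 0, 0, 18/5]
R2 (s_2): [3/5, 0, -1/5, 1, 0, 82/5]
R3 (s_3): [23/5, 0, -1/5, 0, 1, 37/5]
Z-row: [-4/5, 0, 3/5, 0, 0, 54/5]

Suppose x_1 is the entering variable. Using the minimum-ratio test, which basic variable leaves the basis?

s_3

Column x_1 entries and ratios — x_2: (18/5)/(2/5) = 9; s_2: (82/5)/(3/5) = 82/3; s_3: (37/5)/(23/5) = 37/23.
Smallest ratio is 37/23 in the row of s_3, so s_3 leaves.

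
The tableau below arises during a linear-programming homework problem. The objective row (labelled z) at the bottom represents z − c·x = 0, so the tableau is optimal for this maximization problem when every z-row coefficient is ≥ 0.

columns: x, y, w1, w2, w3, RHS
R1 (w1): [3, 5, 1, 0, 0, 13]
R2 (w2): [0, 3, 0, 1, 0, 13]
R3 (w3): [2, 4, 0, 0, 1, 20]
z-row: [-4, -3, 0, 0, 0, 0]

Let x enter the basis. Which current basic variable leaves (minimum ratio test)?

w1

Column x entries and ratios — w1: 13/3 = 13/3; w2: 0 ≤ 0, skip; w3: 20/2 = 10.
Smallest ratio is 13/3 in the row of w1, so w1 leaves.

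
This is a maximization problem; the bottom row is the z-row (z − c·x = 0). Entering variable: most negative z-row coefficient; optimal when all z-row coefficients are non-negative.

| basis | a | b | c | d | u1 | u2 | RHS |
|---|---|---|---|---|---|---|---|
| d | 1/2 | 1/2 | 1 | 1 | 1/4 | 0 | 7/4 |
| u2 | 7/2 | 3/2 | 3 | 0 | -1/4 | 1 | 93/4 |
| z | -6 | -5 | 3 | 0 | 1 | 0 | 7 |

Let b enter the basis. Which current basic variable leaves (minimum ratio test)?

d

Column b entries and ratios — d: (7/4)/(1/2) = 7/2; u2: (93/4)/(3/2) = 31/2.
Smallest ratio is 7/2 in the row of d, so d leaves.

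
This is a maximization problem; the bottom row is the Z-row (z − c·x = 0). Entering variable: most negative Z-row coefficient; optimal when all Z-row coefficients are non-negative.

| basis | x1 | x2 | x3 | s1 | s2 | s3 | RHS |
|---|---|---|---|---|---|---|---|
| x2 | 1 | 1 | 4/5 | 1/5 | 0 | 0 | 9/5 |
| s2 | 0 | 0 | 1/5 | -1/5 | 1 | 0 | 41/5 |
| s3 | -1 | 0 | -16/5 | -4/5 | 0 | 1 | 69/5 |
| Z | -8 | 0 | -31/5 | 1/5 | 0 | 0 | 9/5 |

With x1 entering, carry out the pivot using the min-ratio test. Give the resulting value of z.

Ratio test on column x1 — row 1: (9/5)/1 = 9/5; row 2: entry 0 ≤ 0; row 3: entry -1 ≤ 0. Minimum is 9/5 at row 1 (x2 leaves); pivot element 1.
Pivot on row 1; the Z-row RHS becomes 9/5 − (-8)·(9/5) = 81/5.

81/5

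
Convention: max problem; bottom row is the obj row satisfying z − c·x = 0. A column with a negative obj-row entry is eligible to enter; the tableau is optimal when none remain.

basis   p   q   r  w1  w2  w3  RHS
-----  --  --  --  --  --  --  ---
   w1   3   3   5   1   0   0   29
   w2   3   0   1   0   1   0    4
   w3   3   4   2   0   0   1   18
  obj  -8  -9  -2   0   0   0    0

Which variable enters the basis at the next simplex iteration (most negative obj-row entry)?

q

Negative obj-row entries: p: -8, q: -9, r: -2.
The most negative is -9 in column q, so q enters.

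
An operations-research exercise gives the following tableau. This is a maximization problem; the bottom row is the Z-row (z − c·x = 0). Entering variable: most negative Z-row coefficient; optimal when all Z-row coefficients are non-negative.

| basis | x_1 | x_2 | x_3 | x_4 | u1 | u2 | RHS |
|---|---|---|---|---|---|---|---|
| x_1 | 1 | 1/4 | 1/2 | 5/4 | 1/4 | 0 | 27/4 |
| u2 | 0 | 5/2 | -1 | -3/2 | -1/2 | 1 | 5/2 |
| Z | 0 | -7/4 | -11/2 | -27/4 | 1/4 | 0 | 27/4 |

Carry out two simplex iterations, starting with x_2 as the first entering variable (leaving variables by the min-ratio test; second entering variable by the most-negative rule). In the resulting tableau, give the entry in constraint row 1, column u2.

-1/14

Ratio test on column x_2 — row 1: (27/4)/(1/4) = 27; row 2: (5/2)/(5/2) = 1. Minimum is 1 at row 2 (u2 leaves); pivot element 5/2.
Divide row 2 by 5/2; eliminate column x_2 from the other rows.
Second iteration: most negative Z-row entry is -39/5 in column x_4, so x_4 enters.
Ratio test on column x_4 — row 1: (13/2)/(7/5) = 65/14; row 2: entry -3/5 ≤ 0. Minimum is 65/14 at row 1 (x_1 leaves); pivot element 7/5.
Divide row 1 by 7/5; eliminate column x_4 from the other rows.
After both pivots, the entry at constraint row 1, column u2 is -1/14.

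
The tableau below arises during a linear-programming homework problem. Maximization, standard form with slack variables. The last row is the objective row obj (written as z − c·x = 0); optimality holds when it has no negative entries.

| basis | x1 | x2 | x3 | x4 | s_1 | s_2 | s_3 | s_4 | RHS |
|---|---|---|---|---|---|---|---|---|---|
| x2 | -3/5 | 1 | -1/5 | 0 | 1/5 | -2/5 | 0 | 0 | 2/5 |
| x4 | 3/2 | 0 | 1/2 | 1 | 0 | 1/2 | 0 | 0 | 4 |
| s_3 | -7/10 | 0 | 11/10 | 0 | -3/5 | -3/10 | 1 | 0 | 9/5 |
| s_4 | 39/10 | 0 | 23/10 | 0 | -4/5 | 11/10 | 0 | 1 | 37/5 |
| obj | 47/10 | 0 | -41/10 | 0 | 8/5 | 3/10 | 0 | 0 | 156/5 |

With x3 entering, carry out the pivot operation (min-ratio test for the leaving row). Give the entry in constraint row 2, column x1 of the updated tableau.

Ratio test on column x3 — row 1: entry -1/5 ≤ 0; row 2: 4/(1/2) = 8; row 3: (9/5)/(11/10) = 18/11; row 4: (37/5)/(23/10) = 74/23. Minimum is 18/11 at row 3 (s_3 leaves); pivot element 11/10.
Divide row 3 by 11/10; eliminate column x3 from the other rows.
Row 2 update in column x1: 3/2 − (1/2)·(-7/11) = 20/11.

20/11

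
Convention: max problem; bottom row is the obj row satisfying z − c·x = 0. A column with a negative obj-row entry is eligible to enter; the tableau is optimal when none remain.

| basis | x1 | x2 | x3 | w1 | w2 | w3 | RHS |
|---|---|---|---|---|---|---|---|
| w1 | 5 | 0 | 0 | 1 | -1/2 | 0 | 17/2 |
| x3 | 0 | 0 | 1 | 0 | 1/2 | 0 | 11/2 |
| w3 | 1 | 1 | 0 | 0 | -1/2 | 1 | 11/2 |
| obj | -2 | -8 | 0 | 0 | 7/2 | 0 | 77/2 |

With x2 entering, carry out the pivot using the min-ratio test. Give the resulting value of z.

165/2

Ratio test on column x2 — row 1: entry 0 ≤ 0; row 2: entry 0 ≤ 0; row 3: (11/2)/1 = 11/2. Minimum is 11/2 at row 3 (w3 leaves); pivot element 1.
Pivot on row 3; the obj-row RHS becomes 77/2 − (-8)·(11/2) = 165/2.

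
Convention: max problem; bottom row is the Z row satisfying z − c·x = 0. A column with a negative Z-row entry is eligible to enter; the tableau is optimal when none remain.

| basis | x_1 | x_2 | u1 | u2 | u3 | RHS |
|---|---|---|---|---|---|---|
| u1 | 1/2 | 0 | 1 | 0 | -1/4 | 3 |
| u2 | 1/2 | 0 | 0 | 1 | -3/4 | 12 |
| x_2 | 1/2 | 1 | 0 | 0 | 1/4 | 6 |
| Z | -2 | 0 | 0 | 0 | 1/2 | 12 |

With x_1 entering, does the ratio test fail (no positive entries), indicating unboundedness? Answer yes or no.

Column x_1 has positive entries in row(s) 1, 2, 3, so the ratio test bounds it — not unbounded.

no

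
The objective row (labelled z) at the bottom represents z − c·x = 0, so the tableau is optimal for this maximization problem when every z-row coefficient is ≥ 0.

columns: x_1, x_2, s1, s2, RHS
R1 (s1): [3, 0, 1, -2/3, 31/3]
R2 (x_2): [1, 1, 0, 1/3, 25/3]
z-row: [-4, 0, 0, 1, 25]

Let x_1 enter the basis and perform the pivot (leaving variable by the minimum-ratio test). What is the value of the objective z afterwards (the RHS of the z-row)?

349/9

Ratio test on column x_1 — row 1: (31/3)/3 = 31/9; row 2: (25/3)/1 = 25/3. Minimum is 31/9 at row 1 (s1 leaves); pivot element 3.
Pivot on row 1; the z-row RHS becomes 25 − (-4)·(31/9) = 349/9.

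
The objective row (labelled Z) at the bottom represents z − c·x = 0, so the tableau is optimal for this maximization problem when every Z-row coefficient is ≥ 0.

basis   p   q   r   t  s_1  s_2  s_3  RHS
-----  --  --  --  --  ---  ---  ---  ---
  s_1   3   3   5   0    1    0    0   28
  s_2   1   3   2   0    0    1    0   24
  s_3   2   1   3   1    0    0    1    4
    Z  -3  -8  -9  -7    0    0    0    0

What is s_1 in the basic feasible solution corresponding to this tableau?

28

s_1 is basic (row 1); its value is the RHS of that row, 28.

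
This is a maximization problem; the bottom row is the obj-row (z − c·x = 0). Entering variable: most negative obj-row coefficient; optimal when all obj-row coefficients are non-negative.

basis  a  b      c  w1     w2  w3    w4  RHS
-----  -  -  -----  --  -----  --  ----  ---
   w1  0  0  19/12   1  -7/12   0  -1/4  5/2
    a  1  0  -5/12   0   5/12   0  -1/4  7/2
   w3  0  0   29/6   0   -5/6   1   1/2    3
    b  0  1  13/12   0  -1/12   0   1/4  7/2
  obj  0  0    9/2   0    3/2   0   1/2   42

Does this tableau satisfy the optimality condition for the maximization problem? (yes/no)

yes

Every obj-row coefficient is ≥ 0, so the tableau is optimal.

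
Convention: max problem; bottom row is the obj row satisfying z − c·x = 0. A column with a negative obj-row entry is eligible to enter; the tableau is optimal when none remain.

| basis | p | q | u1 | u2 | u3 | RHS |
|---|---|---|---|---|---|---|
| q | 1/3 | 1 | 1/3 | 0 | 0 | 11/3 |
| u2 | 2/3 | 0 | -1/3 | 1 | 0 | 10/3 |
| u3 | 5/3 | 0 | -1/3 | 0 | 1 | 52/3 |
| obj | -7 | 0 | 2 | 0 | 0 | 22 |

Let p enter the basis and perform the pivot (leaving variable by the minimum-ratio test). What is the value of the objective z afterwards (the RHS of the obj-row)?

57

Ratio test on column p — row 1: (11/3)/(1/3) = 11; row 2: (10/3)/(2/3) = 5; row 3: (52/3)/(5/3) = 52/5. Minimum is 5 at row 2 (u2 leaves); pivot element 2/3.
Pivot on row 2; the obj-row RHS becomes 22 − (-7)·5 = 57.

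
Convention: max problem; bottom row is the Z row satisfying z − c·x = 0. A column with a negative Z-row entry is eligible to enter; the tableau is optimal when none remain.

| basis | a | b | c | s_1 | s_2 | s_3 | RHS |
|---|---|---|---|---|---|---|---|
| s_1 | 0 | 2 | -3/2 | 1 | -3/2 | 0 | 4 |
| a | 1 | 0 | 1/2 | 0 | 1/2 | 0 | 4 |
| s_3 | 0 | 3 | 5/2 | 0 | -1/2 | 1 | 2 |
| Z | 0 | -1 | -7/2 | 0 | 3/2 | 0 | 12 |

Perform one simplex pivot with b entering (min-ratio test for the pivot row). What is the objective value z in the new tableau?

38/3

Ratio test on column b — row 1: 4/2 = 2; row 2: entry 0 ≤ 0; row 3: 2/3 = 2/3. Minimum is 2/3 at row 3 (s_3 leaves); pivot element 3.
Pivot on row 3; the Z-row RHS becomes 12 − (-1)·(2/3) = 38/3.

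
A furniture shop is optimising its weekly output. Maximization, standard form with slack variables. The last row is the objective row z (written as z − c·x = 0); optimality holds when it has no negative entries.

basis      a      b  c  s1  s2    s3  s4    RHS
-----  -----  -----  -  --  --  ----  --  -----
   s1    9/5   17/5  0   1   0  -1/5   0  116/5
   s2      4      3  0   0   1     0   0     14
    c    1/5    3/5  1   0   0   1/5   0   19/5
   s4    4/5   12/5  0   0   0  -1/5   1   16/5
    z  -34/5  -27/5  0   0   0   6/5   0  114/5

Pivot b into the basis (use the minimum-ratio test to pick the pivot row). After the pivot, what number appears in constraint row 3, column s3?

Ratio test on column b — row 1: (116/5)/(17/5) = 116/17; row 2: 14/3 = 14/3; row 3: (19/5)/(3/5) = 19/3; row 4: (16/5)/(12/5) = 4/3. Minimum is 4/3 at row 4 (s4 leaves); pivot element 12/5.
Divide row 4 by 12/5; eliminate column b from the other rows.
Row 3 update in column s3: 1/5 − (3/5)·(-1/12) = 1/4.

1/4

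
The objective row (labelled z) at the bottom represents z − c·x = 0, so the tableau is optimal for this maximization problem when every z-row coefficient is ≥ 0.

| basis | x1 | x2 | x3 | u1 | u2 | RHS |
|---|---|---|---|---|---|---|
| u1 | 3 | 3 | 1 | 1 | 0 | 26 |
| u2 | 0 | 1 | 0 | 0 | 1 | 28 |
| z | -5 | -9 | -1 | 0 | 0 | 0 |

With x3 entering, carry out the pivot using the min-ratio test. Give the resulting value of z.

Ratio test on column x3 — row 1: 26/1 = 26; row 2: entry 0 ≤ 0. Minimum is 26 at row 1 (u1 leaves); pivot element 1.
Pivot on row 1; the z-row RHS becomes 0 − (-1)·26 = 26.

26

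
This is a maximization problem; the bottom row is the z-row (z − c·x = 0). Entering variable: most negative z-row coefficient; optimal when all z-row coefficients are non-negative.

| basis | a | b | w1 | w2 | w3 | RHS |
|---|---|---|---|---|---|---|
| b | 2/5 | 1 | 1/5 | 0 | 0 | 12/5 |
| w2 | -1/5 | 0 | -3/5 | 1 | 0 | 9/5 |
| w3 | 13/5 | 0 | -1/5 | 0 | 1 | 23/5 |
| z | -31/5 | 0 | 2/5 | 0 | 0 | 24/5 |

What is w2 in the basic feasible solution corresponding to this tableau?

9/5

w2 is basic (row 2); its value is the RHS of that row, 9/5.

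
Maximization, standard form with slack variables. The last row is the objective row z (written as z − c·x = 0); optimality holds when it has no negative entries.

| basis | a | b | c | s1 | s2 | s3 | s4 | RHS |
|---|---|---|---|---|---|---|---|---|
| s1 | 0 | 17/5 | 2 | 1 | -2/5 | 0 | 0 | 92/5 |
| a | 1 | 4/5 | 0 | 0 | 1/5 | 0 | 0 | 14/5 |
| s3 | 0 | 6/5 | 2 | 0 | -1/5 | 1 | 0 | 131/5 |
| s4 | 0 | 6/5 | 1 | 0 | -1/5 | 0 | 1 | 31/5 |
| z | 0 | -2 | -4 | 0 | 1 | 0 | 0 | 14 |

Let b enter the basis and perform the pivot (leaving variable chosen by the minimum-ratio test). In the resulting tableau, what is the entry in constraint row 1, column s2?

Ratio test on column b — row 1: (92/5)/(17/5) = 92/17; row 2: (14/5)/(4/5) = 7/2; row 3: (131/5)/(6/5) = 131/6; row 4: (31/5)/(6/5) = 31/6. Minimum is 7/2 at row 2 (a leaves); pivot element 4/5.
Divide row 2 by 4/5; eliminate column b from the other rows.
Row 1 update in column s2: -2/5 − (17/5)·(1/4) = -5/4.

-5/4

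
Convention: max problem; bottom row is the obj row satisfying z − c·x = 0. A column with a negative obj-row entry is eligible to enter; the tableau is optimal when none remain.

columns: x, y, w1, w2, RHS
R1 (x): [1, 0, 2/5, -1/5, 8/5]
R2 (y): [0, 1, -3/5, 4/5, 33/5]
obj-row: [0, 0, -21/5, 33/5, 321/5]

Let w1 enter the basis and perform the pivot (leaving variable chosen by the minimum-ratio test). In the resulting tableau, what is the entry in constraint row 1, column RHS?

4

Ratio test on column w1 — row 1: (8/5)/(2/5) = 4; row 2: entry -3/5 ≤ 0. Minimum is 4 at row 1 (x leaves); pivot element 2/5.
Divide row 1 by 2/5; eliminate column w1 from the other rows.
In the new row 1, the RHS entry is the old entry divided by the pivot: (8/5)/(2/5) = 4.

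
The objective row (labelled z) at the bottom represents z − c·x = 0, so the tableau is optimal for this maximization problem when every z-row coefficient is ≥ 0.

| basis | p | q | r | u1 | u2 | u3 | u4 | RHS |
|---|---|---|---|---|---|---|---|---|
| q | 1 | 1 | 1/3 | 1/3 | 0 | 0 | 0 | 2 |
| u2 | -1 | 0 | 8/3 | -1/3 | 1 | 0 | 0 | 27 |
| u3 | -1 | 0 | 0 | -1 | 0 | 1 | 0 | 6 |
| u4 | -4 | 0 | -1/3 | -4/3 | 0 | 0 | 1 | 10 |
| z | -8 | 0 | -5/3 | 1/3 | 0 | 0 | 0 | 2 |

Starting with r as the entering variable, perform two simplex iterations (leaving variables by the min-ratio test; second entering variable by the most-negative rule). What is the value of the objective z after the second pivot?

Ratio test on column r — row 1: 2/(1/3) = 6; row 2: 27/(8/3) = 81/8; row 3: entry 0 ≤ 0; row 4: entry -1/3 ≤ 0. Minimum is 6 at row 1 (q leaves); pivot element 1/3.
Pivot on row 1; the z-row RHS becomes 2 − (-5/3)·6 = 12.
Next entering variable (most negative z-row entry -3): p.
Ratio test on column p — row 1: 6/3 = 2; row 2: entry -9 ≤ 0; row 3: entry -1 ≤ 0; row 4: entry -3 ≤ 0. Minimum is 2 at row 1 (r leaves); pivot element 3.
After the second pivot the z-row RHS is 12 − (-3)·2 = 18.

18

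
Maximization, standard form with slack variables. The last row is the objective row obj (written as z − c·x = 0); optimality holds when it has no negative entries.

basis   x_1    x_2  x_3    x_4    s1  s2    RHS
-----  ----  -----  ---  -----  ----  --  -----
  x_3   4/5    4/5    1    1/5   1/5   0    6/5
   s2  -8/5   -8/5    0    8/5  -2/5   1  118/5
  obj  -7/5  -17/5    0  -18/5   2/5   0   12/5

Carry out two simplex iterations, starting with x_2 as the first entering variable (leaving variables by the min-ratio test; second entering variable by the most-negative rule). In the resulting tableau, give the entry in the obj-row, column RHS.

24

Ratio test on column x_2 — row 1: (6/5)/(4/5) = 3/2; row 2: entry -8/5 ≤ 0. Minimum is 3/2 at row 1 (x_3 leaves); pivot element 4/5.
Divide row 1 by 4/5; eliminate column x_2 from the other rows.
Second iteration: most negative obj-row entry is -11/4 in column x_4, so x_4 enters.
Ratio test on column x_4 — row 1: (3/2)/(1/4) = 6; row 2: 26/2 = 13. Minimum is 6 at row 1 (x_2 leaves); pivot element 1/4.
Divide row 1 by 1/4; eliminate column x_4 from the other rows.
After both pivots, the entry at the obj-row, column RHS is 24.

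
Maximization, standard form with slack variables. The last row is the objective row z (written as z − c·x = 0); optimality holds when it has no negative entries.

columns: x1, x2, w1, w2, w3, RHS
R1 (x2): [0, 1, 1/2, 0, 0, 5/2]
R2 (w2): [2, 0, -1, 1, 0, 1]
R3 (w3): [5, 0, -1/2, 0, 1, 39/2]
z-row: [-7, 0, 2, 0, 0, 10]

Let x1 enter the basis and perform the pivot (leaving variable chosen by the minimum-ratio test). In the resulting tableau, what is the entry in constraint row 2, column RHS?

Ratio test on column x1 — row 1: entry 0 ≤ 0; row 2: 1/2 = 1/2; row 3: (39/2)/5 = 39/10. Minimum is 1/2 at row 2 (w2 leaves); pivot element 2.
Divide row 2 by 2; eliminate column x1 from the other rows.
In the new row 2, the RHS entry is the old entry divided by the pivot: 1/2 = 1/2.

1/2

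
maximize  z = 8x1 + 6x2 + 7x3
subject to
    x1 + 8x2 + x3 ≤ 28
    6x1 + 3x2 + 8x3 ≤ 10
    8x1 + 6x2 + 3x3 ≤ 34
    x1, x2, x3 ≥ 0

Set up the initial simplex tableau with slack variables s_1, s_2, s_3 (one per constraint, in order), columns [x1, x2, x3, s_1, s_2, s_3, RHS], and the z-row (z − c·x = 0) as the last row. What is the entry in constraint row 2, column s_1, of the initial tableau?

Slack s_1 belongs to constraint 1; its column is the unit vector e_1, so the entry in row 2 is 0.

0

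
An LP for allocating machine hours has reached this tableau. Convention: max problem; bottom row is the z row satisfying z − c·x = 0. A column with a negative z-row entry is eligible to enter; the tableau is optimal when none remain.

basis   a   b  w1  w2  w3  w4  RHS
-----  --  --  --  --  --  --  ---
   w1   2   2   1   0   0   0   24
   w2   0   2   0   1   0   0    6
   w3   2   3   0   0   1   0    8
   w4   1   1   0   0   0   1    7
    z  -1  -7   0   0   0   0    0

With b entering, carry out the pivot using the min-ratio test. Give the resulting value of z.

56/3

Ratio test on column b — row 1: 24/2 = 12; row 2: 6/2 = 3; row 3: 8/3 = 8/3; row 4: 7/1 = 7. Minimum is 8/3 at row 3 (w3 leaves); pivot element 3.
Pivot on row 3; the z-row RHS becomes 0 − (-7)·(8/3) = 56/3.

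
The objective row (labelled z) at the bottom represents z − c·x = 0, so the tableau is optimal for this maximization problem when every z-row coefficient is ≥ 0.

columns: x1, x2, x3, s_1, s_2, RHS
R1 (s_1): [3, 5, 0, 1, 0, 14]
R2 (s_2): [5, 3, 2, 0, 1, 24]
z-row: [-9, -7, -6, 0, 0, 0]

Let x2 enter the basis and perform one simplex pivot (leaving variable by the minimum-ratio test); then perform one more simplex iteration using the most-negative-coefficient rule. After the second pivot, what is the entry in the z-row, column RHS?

Ratio test on column x2 — row 1: 14/5 = 14/5; row 2: 24/3 = 8. Minimum is 14/5 at row 1 (s_1 leaves); pivot element 5.
Divide row 1 by 5; eliminate column x2 from the other rows.
Second iteration: most negative z-row entry is -6 in column x3, so x3 enters.
Ratio test on column x3 — row 1: entry 0 ≤ 0; row 2: (78/5)/2 = 39/5. Minimum is 39/5 at row 2 (s_2 leaves); pivot element 2.
Divide row 2 by 2; eliminate column x3 from the other rows.
After both pivots, the entry at the z-row, column RHS is 332/5.

332/5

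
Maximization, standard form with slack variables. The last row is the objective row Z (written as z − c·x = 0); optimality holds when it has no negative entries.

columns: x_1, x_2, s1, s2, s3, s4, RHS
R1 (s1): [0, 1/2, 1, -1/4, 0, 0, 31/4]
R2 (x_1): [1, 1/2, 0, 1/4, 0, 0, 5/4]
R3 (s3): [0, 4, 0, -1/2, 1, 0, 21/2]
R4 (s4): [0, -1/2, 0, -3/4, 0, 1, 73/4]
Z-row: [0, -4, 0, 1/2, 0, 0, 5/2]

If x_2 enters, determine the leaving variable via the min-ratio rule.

x_1

Column x_2 entries and ratios — s1: (31/4)/(1/2) = 31/2; x_1: (5/4)/(1/2) = 5/2; s3: (21/2)/4 = 21/8; s4: -1/2 ≤ 0, skip.
Smallest ratio is 5/2 in the row of x_1, so x_1 leaves.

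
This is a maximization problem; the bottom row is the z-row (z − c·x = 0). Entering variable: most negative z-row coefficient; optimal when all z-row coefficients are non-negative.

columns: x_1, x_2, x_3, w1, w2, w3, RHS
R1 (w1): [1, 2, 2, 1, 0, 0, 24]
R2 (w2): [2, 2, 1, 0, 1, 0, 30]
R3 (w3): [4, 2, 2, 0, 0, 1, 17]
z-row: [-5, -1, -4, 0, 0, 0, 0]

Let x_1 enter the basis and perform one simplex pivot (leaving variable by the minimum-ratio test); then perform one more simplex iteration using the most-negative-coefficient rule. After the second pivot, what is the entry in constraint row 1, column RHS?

7

Ratio test on column x_1 — row 1: 24/1 = 24; row 2: 30/2 = 15; row 3: 17/4 = 17/4. Minimum is 17/4 at row 3 (w3 leaves); pivot element 4.
Divide row 3 by 4; eliminate column x_1 from the other rows.
Second iteration: most negative z-row entry is -3/2 in column x_3, so x_3 enters.
Ratio test on column x_3 — row 1: (79/4)/(3/2) = 79/6; row 2: entry 0 ≤ 0; row 3: (17/4)/(1/2) = 17/2. Minimum is 17/2 at row 3 (x_1 leaves); pivot element 1/2.
Divide row 3 by 1/2; eliminate column x_3 from the other rows.
After both pivots, the entry at constraint row 1, column RHS is 7.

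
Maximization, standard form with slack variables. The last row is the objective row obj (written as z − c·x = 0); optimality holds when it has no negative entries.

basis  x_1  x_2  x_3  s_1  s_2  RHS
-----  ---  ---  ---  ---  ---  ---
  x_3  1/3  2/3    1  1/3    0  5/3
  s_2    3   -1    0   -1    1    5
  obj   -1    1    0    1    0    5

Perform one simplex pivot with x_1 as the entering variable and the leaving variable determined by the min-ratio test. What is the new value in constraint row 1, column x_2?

7/9

Ratio test on column x_1 — row 1: (5/3)/(1/3) = 5; row 2: 5/3 = 5/3. Minimum is 5/3 at row 2 (s_2 leaves); pivot element 3.
Divide row 2 by 3; eliminate column x_1 from the other rows.
Row 1 update in column x_2: 2/3 − (1/3)·(-1/3) = 7/9.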